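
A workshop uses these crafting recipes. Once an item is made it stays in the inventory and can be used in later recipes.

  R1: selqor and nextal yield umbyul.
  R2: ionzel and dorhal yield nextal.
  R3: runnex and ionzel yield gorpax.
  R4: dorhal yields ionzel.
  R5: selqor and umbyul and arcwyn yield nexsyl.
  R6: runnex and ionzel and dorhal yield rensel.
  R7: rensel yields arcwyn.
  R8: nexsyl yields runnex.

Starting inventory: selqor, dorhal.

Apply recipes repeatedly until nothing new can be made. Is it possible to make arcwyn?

arcwyn would need rensel (R7), but rensel is never obtained.

No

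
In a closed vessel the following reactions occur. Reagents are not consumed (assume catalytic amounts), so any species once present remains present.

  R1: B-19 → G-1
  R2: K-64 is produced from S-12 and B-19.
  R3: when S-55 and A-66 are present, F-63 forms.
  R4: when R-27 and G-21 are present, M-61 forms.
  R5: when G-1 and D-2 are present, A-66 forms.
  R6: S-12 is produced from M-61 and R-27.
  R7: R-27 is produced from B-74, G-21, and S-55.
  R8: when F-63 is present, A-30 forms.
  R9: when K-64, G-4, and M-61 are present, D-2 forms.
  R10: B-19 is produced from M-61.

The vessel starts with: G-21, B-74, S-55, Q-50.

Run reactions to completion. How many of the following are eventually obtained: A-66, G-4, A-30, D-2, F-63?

A-66 would need G-1 and D-2 (R5), but D-2 never forms.
No rule produces G-4, and it is not given.
A-30 would need F-63 (R8), but F-63 never forms.
D-2 would need K-64, G-4, and M-61 (R9), but G-4 never forms.
F-63 would need S-55 and A-66 (R3), but A-66 never forms.
None of the 5 are reached.

0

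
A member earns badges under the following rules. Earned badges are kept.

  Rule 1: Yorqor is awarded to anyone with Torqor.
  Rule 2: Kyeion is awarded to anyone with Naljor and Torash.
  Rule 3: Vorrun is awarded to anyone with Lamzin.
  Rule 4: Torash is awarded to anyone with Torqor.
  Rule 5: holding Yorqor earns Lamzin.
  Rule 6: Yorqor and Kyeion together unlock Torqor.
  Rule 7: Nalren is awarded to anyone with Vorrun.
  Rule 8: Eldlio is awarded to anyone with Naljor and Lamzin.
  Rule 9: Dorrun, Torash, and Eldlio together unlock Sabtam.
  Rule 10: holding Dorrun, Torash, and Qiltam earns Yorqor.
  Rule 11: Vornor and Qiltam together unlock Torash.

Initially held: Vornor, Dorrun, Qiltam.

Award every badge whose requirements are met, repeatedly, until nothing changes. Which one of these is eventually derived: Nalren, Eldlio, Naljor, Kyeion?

With Vornor and Qiltam, Torash is earned (Rule 11).
With Dorrun, Torash, and Qiltam, Yorqor is earned (Rule 10).
With Yorqor, Lamzin is earned (Rule 5).
With Lamzin, Vorrun is earned (Rule 3).
With Vorrun, Nalren is earned (Rule 7).
Eldlio would need Naljor and Lamzin (Rule 8), but Naljor is never earned. No rule produces Naljor, and it is not given. Kyeion would need Naljor and Torash (Rule 2), but Naljor is never earned.

Nalren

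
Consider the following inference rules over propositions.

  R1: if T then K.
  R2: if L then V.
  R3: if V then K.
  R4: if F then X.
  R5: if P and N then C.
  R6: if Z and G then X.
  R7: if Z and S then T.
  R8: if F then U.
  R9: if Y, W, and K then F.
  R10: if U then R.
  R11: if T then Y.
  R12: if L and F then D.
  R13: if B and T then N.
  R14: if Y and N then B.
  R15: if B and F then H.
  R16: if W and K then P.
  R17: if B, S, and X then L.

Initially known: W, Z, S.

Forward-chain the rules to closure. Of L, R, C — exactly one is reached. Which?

R

Z and S hold, so T follows (R7).
From T, R1 gives K.
From T, R11 gives Y.
Y, W, and K hold, so F follows (R9).
From F, R8 gives U.
From U, R10 gives R.
C would need P and N (R5), but N is never established. L would need B, S, and X (R17), but B is never established.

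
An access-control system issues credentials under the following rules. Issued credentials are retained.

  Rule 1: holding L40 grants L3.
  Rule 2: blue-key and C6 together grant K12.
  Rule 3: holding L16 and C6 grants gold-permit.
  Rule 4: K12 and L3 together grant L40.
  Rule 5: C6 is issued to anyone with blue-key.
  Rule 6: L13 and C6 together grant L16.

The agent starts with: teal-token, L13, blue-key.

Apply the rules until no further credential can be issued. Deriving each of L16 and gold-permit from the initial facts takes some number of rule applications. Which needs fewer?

L16: Holding blue-key grants C6 (Rule 5). Holding L13 and C6 grants L16 (Rule 6). [2 rule applications]
gold-permit: Holding blue-key grants C6 (Rule 5). Holding L13 and C6 grants L16 (Rule 6). Holding L16 and C6 grants gold-permit (Rule 3). [3 rule applications]
L16 needs fewer.

L16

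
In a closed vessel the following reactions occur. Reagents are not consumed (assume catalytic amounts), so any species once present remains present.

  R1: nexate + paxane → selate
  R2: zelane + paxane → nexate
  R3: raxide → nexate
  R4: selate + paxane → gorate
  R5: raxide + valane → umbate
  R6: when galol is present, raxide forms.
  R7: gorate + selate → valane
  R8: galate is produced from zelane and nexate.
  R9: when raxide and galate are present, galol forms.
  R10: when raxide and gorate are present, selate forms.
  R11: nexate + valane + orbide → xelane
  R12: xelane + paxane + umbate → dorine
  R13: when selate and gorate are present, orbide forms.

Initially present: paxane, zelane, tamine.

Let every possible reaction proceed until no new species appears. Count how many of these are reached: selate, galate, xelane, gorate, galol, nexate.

zelane and paxane present → nexate forms (R2).
zelane and nexate present → galate forms (R8).
nexate and paxane present → selate forms (R1).
selate and paxane present → gorate forms (R4).
gorate and selate present → valane forms (R7).
selate and gorate present → orbide forms (R13).
nexate, valane, and orbide present → xelane forms (R11).
selate: reached.
galate: reached.
xelane: reached.
gorate: reached.
galol would need raxide and galate (R9), but raxide never forms.
nexate: reached.
Reached: selate, galate, xelane, gorate, and nexate — 5 of the 6.

5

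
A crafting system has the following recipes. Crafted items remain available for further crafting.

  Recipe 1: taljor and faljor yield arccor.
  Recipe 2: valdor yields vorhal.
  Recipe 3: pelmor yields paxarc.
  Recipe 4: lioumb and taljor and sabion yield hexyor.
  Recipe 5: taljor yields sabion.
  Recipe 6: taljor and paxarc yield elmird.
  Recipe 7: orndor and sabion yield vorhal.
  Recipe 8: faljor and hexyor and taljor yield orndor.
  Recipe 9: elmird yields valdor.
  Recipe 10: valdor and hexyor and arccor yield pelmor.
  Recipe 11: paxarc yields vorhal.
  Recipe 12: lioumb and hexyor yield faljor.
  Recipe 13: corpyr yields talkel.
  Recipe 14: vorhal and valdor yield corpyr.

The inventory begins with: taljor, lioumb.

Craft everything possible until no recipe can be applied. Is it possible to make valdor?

No

valdor would need elmird (Recipe 9), but elmird is never obtained.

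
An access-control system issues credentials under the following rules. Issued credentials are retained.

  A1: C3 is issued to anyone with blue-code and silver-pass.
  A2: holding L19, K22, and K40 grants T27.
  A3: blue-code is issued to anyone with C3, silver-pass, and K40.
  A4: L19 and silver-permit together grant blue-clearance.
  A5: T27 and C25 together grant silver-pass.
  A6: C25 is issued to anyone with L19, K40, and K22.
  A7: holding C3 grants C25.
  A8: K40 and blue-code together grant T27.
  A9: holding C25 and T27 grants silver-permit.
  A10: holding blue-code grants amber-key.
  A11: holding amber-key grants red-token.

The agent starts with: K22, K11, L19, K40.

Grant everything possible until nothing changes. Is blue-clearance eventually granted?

Yes

Holding L19, K22, and K40 grants T27 (A2).
Holding L19, K40, and K22 grants C25 (A6).
Holding C25 and T27 grants silver-permit (A9).
Holding L19 and silver-permit grants blue-clearance (A4).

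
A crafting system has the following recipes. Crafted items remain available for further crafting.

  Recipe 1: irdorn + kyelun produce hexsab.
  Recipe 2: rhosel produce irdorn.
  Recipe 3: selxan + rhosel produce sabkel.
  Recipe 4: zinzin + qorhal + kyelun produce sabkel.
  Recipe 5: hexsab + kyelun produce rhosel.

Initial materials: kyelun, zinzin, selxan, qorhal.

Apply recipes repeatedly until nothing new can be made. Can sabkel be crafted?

zinzin + qorhal + kyelun → sabkel (Recipe 4).

Yes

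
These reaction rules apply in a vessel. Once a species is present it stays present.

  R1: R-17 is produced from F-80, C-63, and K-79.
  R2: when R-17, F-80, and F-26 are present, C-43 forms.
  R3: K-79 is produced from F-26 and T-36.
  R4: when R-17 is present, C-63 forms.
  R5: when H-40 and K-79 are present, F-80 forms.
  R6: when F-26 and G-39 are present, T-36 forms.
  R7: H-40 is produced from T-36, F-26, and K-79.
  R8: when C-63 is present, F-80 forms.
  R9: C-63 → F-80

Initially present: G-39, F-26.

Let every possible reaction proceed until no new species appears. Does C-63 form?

C-63 would need R-17 (R4), but R-17 never forms.

No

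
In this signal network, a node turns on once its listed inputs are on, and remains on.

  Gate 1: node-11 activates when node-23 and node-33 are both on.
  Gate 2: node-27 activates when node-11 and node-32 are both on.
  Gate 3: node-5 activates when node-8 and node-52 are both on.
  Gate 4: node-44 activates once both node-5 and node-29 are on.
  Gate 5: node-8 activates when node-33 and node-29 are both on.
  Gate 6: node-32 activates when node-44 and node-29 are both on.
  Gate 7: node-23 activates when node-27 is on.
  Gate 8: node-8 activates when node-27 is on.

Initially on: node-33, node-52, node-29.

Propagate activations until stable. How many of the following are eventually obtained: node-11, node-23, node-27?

0

node-11 would need node-23 and node-33 (Gate 1), but node-23 never turns on.
node-23 would need node-27 (Gate 7), but node-27 never turns on.
node-27 would need node-11 and node-32 (Gate 2), but node-11 never turns on.
None of the 3 are reached.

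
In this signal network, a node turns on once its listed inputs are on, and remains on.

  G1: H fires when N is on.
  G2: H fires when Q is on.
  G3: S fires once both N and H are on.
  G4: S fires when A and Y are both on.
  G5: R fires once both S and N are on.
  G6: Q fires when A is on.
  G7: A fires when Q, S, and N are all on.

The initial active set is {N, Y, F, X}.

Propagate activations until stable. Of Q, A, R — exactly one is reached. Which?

G1: N on → H on.
G3: N and H on → S on.
G5: S and N on → R on.
Q would need A (G6), but A never turns on. A would need Q, S, and N (G7), but Q never turns on.

R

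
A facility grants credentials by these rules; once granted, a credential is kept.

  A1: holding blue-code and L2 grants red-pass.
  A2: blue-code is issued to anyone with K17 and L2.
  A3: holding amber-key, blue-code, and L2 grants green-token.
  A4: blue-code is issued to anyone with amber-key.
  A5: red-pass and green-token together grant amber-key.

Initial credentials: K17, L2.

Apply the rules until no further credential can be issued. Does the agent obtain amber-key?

amber-key would need red-pass and green-token (A5), but green-token is never granted.

No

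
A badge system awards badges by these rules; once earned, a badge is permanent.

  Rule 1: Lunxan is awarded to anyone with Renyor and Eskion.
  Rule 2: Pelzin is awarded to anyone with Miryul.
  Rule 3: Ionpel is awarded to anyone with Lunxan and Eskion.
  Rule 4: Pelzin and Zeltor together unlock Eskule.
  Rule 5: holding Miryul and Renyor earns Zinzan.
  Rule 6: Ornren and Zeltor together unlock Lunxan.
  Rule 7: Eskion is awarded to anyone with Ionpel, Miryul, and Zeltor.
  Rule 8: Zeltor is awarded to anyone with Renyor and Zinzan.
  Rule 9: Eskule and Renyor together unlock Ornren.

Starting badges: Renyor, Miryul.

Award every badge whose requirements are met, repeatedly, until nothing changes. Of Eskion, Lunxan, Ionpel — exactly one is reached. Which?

With Miryul and Renyor, Zinzan is earned (Rule 5).
With Miryul, Pelzin is earned (Rule 2).
With Renyor and Zinzan, Zeltor is earned (Rule 8).
With Pelzin and Zeltor, Eskule is earned (Rule 4).
With Eskule and Renyor, Ornren is earned (Rule 9).
With Ornren and Zeltor, Lunxan is earned (Rule 6).
Eskion would need Ionpel, Miryul, and Zeltor (Rule 7), but Ionpel is never earned. Ionpel would need Lunxan and Eskion (Rule 3), but Eskion is never earned.

Lunxan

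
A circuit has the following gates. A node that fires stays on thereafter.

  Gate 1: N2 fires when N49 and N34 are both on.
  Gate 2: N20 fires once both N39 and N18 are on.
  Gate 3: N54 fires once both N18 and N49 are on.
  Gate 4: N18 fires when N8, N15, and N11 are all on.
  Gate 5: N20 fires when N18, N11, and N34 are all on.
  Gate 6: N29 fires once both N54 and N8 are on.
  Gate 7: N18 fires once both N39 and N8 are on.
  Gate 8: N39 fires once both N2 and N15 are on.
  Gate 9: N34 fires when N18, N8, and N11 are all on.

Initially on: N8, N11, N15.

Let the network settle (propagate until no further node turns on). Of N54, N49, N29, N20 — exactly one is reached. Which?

N8, N15, and N11 are on, so N18 fires (Gate 4).
N18, N8, and N11 are on, so N34 fires (Gate 9).
N18, N11, and N34 are on, so N20 fires (Gate 5).
N54 would need N18 and N49 (Gate 3), but N49 never turns on. N29 would need N54 and N8 (Gate 6), but N54 never turns on. No rule produces N49, and it is not given.

N20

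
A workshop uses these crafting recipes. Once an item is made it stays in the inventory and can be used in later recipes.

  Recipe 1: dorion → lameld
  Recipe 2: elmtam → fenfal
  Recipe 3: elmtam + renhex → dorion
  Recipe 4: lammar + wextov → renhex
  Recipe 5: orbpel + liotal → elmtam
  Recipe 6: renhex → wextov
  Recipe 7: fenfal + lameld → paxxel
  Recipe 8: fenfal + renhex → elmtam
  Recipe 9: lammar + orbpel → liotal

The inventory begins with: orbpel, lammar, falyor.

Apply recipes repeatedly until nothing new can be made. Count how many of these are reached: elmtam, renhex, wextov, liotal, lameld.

lammar + orbpel → liotal (Recipe 9).
orbpel + liotal → elmtam (Recipe 5).
elmtam: reached.
renhex would need lammar and wextov (Recipe 4), but wextov is never obtained.
wextov would need renhex (Recipe 6), but renhex is never obtained.
liotal: reached.
lameld would need dorion (Recipe 1), but dorion is never obtained.
Reached: elmtam and liotal — 2 of the 5.

2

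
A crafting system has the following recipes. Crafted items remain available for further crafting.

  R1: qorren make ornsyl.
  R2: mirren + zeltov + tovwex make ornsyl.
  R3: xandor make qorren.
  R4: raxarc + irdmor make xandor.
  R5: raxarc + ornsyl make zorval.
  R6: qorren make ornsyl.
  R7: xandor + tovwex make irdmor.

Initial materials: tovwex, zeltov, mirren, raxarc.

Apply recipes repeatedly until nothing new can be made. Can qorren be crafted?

No

qorren would need xandor (R3), but xandor is never obtained.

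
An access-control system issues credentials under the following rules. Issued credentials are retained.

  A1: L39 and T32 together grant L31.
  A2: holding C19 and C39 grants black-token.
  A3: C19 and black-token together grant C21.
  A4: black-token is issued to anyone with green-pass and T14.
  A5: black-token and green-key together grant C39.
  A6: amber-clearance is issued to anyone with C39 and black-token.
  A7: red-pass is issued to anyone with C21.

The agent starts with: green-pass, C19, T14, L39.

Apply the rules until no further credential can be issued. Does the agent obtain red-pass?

Holding green-pass and T14 grants black-token (A4).
Holding C19 and black-token grants C21 (A3).
Holding C21 grants red-pass (A7).

Yes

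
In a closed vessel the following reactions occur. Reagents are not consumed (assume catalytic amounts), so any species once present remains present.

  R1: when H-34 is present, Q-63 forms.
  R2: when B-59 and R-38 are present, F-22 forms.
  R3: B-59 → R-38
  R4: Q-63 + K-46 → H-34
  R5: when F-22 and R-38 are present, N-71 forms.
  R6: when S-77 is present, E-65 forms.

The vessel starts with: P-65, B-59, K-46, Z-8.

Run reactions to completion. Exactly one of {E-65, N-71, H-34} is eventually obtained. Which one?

N-71

B-59 present → R-38 forms (R3).
B-59 and R-38 present → F-22 forms (R2).
F-22 and R-38 present → N-71 forms (R5).
E-65 would need S-77 (R6), but S-77 never forms. H-34 would need Q-63 and K-46 (R4), but Q-63 never forms.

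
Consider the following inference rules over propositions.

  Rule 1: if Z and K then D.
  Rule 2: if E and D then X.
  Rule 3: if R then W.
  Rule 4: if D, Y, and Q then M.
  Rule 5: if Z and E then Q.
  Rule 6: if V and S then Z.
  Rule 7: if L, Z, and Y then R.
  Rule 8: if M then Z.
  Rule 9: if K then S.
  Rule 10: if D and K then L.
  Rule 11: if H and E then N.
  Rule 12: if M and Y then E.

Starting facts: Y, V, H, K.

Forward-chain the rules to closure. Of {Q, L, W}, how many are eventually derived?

2

From K, Rule 9 gives S.
V and S hold, so Z follows (Rule 6).
From Z and K, Rule 1 gives D.
D and K hold, so L follows (Rule 10).
L, Z, and Y hold, so R follows (Rule 7).
R holds, so W follows (Rule 3).
Q would need Z and E (Rule 5), but E is never established.
L: reached.
W: reached.
Reached: L and W — 2 of the 3.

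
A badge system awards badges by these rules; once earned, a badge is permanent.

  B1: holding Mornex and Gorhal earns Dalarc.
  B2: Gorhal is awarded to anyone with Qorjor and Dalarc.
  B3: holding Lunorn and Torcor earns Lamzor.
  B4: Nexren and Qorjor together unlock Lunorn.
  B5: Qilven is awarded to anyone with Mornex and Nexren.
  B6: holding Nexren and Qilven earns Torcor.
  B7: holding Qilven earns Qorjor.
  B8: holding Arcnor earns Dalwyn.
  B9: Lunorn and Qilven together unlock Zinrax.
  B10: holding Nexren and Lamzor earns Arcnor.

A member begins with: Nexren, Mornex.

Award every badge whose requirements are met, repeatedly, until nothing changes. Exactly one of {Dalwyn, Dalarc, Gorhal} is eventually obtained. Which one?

Dalwyn

With Mornex and Nexren, Qilven is earned (B5).
With Nexren and Qilven, Torcor is earned (B6).
With Qilven, Qorjor is earned (B7).
With Nexren and Qorjor, Lunorn is earned (B4).
With Lunorn and Torcor, Lamzor is earned (B3).
With Nexren and Lamzor, Arcnor is earned (B10).
With Arcnor, Dalwyn is earned (B8).
Gorhal would need Qorjor and Dalarc (B2), but Dalarc is never earned. Dalarc would need Mornex and Gorhal (B1), but Gorhal is never earned.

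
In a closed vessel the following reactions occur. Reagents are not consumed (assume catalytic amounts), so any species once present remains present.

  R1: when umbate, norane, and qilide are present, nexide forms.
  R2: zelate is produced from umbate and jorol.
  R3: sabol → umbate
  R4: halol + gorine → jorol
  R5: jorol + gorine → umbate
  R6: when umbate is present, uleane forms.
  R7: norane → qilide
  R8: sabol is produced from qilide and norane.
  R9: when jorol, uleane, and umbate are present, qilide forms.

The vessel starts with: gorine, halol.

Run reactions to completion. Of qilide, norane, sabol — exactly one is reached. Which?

halol and gorine present → jorol forms (R4).
jorol and gorine present → umbate forms (R5).
umbate present → uleane forms (R6).
jorol, uleane, and umbate present → qilide forms (R9).
No rule produces norane, and it is not given. sabol would need qilide and norane (R8), but norane never forms.

qilide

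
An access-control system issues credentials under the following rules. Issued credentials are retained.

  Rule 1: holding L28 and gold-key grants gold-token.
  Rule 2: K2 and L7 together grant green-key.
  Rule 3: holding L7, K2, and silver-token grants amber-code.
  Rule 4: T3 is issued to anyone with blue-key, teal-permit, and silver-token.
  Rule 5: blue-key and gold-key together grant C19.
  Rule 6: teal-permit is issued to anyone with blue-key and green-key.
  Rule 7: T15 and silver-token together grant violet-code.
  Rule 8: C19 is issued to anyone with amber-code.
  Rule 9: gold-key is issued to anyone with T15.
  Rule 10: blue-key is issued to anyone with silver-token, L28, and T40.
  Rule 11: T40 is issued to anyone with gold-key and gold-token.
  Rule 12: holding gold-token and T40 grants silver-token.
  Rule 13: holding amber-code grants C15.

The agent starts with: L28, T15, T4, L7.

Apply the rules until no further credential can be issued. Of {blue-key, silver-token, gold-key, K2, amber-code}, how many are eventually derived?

Holding T15 grants gold-key (Rule 9).
Holding L28 and gold-key grants gold-token (Rule 1).
Holding gold-key and gold-token grants T40 (Rule 11).
Holding gold-token and T40 grants silver-token (Rule 12).
Holding silver-token, L28, and T40 grants blue-key (Rule 10).
blue-key: reached.
silver-token: reached.
gold-key: reached.
No rule produces K2, and it is not given.
amber-code would need L7, K2, and silver-token (Rule 3), but K2 is never granted.
Reached: blue-key, silver-token, and gold-key — 3 of the 5.

3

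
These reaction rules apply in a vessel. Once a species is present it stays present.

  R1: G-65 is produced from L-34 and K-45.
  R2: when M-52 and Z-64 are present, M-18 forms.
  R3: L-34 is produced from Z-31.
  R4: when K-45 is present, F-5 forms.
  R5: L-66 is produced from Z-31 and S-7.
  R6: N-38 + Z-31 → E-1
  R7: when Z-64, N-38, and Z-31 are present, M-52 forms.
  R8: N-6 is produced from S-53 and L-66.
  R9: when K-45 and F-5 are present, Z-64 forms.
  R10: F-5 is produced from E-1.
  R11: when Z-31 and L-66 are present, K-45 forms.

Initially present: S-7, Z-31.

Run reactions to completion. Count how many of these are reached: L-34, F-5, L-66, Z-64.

Z-31 and S-7 present → L-66 forms (R5).
Z-31 present → L-34 forms (R3).
Z-31 and L-66 present → K-45 forms (R11).
K-45 present → F-5 forms (R4).
K-45 and F-5 present → Z-64 forms (R9).
L-34: reached.
F-5: reached.
L-66: reached.
Z-64: reached.
All 4 are reached.

4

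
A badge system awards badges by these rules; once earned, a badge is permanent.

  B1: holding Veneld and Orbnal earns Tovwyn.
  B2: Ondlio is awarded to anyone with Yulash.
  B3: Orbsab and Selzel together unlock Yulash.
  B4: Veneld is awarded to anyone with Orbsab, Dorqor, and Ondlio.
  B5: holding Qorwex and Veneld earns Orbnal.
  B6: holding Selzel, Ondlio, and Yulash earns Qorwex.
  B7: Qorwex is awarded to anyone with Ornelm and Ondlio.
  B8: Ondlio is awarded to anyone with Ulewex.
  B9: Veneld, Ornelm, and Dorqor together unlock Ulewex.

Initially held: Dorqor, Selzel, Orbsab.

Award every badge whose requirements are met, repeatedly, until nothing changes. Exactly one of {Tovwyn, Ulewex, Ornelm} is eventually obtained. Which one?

With Orbsab and Selzel, Yulash is earned (B3).
With Yulash, Ondlio is earned (B2).
With Selzel, Ondlio, and Yulash, Qorwex is earned (B6).
With Orbsab, Dorqor, and Ondlio, Veneld is earned (B4).
With Qorwex and Veneld, Orbnal is earned (B5).
With Veneld and Orbnal, Tovwyn is earned (B1).
No rule produces Ornelm, and it is not given. Ulewex would need Veneld, Ornelm, and Dorqor (B9), but Ornelm is never earned.

Tovwyn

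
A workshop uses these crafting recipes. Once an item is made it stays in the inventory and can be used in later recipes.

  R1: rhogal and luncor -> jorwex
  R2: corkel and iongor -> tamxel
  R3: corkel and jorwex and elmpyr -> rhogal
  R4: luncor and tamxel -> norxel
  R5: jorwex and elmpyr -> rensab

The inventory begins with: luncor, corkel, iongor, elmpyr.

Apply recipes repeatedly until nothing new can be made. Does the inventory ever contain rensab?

rensab would need jorwex and elmpyr (R5), but jorwex is never obtained.

No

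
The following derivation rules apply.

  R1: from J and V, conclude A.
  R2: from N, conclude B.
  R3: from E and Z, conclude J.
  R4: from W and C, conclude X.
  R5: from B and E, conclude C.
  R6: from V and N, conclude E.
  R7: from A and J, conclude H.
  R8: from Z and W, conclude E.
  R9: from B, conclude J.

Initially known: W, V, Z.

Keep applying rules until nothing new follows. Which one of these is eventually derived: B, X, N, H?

From Z and W, R8 gives E.
E and Z hold, so J follows (R3).
From J and V, R1 gives A.
A and J hold, so H follows (R7).
X would need W and C (R4), but C is never established. B would need N (R2), but N is never established. No rule produces N, and it is not given.

H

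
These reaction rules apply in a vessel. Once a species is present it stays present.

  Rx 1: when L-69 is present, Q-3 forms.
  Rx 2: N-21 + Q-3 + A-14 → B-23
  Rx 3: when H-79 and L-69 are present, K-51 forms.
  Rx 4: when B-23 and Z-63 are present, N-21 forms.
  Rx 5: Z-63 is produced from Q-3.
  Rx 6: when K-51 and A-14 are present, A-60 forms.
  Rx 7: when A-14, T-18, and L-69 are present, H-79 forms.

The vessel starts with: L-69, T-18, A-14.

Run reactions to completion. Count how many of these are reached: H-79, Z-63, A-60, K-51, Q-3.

5

L-69 present → Q-3 forms (Rx 1).
A-14, T-18, and L-69 present → H-79 forms (Rx 7).
H-79 and L-69 present → K-51 forms (Rx 3).
Q-3 present → Z-63 forms (Rx 5).
K-51 and A-14 present → A-60 forms (Rx 6).
H-79: reached.
Z-63: reached.
A-60: reached.
K-51: reached.
Q-3: reached.
All 5 are reached.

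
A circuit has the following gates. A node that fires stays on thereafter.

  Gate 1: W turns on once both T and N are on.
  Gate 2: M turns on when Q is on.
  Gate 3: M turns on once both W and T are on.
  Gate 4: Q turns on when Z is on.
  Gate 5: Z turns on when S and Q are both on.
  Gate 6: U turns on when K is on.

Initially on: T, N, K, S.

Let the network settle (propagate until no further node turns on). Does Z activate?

Z would need S and Q (Gate 5), but Q never turns on.

No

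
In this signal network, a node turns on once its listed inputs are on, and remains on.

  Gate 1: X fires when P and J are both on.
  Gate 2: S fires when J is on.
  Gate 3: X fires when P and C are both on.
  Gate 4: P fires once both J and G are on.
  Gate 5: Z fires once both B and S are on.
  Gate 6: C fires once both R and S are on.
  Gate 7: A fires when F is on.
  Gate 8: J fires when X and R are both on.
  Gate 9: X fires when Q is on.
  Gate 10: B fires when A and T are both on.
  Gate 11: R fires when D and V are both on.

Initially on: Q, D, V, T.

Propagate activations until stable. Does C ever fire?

Q is on, so X fires (Gate 9).
Gate 11: D and V on → R on.
X and R are on, so J fires (Gate 8).
J is on, so S fires (Gate 2).
R and S are on, so C fires (Gate 6).

Yes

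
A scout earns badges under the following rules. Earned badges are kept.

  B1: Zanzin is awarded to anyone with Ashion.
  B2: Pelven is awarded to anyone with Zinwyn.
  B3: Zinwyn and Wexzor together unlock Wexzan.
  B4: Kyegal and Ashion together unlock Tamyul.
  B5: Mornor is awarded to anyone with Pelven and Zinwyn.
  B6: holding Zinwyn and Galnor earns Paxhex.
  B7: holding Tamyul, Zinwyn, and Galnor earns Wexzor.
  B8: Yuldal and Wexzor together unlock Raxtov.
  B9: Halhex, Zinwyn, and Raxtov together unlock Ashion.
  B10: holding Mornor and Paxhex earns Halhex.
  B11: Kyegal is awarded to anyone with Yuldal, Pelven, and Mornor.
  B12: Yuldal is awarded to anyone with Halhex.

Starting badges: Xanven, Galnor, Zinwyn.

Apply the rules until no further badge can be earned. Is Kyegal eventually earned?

Yes

With Zinwyn and Galnor, Paxhex is earned (B6).
With Zinwyn, Pelven is earned (B2).
With Pelven and Zinwyn, Mornor is earned (B5).
With Mornor and Paxhex, Halhex is earned (B10).
With Halhex, Yuldal is earned (B12).
With Yuldal, Pelven, and Mornor, Kyegal is earned (B11).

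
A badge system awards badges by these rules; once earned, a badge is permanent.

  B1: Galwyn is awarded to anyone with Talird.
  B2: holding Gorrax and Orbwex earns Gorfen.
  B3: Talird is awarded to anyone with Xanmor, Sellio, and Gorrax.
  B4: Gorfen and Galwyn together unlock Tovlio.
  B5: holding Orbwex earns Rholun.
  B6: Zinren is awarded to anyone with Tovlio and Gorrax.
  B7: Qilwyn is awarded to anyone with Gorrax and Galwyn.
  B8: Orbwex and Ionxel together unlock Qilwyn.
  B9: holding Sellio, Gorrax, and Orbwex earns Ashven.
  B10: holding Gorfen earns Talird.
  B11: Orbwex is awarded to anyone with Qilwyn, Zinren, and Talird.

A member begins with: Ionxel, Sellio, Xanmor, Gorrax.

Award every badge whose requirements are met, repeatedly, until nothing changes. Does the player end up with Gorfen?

No

Gorfen would need Gorrax and Orbwex (B2), but Orbwex is never earned.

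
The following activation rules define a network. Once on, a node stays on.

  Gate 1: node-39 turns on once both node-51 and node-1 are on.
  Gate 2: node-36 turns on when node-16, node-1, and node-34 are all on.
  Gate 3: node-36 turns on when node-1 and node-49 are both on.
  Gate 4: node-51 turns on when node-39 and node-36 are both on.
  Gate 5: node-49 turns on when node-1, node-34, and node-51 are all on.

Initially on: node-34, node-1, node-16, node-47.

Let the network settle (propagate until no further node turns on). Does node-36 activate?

Yes

Gate 2: node-16, node-1, and node-34 on → node-36 on.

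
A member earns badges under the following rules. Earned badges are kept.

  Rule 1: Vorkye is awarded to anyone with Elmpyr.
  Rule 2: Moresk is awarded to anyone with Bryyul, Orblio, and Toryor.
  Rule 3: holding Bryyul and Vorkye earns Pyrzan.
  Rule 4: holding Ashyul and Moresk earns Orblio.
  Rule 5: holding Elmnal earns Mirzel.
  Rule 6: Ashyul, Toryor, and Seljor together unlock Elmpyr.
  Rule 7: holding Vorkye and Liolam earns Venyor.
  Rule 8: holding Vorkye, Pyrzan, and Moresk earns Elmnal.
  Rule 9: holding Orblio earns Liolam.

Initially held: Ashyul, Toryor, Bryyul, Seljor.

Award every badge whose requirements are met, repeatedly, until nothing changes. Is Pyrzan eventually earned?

With Ashyul, Toryor, and Seljor, Elmpyr is earned (Rule 6).
With Elmpyr, Vorkye is earned (Rule 1).
With Bryyul and Vorkye, Pyrzan is earned (Rule 3).

Yes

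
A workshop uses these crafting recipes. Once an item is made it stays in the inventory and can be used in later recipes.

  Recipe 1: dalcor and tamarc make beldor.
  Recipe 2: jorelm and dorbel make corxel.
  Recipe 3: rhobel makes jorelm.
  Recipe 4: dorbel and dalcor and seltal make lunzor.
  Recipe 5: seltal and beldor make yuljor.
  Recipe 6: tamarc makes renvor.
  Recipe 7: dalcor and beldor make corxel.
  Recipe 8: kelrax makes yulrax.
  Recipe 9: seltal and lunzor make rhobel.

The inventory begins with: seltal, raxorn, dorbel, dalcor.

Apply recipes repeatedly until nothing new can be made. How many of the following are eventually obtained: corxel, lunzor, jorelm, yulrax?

3

Using Recipe 4, dorbel, dalcor, and seltal make lunzor.
seltal and lunzor → rhobel (Recipe 9).
rhobel → jorelm (Recipe 3).
jorelm and dorbel → corxel (Recipe 2).
corxel: reached.
lunzor: reached.
jorelm: reached.
yulrax would need kelrax (Recipe 8), but kelrax is never obtained.
Reached: corxel, lunzor, and jorelm — 3 of the 4.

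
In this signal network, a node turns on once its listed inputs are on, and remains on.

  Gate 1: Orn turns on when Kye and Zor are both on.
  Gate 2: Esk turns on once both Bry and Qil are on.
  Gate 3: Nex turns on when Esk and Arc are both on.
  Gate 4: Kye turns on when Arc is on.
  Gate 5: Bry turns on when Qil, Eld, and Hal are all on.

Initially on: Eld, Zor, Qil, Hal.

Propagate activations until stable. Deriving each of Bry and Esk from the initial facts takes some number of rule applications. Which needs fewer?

Bry: Gate 5: Qil, Eld, and Hal on → Bry on. [1 rule application]
Esk: Gate 5: Qil, Eld, and Hal on → Bry on. Gate 2: Bry and Qil on → Esk on. [2 rule applications]
Bry needs fewer.

Bry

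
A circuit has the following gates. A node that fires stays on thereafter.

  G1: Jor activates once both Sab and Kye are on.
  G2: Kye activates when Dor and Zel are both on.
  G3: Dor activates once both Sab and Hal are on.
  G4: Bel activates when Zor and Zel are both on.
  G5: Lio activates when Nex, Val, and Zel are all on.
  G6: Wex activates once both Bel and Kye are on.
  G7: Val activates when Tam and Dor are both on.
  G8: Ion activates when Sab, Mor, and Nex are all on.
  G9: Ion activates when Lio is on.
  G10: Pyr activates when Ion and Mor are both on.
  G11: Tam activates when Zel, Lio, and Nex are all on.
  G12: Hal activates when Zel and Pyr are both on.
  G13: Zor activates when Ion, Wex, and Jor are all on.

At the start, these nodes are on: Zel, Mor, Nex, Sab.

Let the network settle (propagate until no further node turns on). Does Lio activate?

Lio would need Nex, Val, and Zel (G5), but Val never turns on.

No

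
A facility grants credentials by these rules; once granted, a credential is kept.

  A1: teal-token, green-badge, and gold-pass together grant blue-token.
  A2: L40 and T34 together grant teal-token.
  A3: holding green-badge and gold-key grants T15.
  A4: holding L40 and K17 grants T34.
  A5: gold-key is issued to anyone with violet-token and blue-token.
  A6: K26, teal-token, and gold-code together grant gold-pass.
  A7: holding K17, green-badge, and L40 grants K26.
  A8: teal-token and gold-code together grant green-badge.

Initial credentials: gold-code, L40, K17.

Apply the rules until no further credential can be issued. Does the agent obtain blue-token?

Holding L40 and K17 grants T34 (A4).
Holding L40 and T34 grants teal-token (A2).
Holding teal-token and gold-code grants green-badge (A8).
Holding K17, green-badge, and L40 grants K26 (A7).
Holding K26, teal-token, and gold-code grants gold-pass (A6).
Holding teal-token, green-badge, and gold-pass grants blue-token (A1).

Yes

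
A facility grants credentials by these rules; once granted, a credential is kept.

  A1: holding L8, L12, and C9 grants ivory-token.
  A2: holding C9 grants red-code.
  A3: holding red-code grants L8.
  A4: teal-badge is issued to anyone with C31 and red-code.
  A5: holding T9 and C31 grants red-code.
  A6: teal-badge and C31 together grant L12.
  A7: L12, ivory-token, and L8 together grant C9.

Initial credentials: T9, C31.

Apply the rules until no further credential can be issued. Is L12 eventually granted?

Yes

Holding T9 and C31 grants red-code (A5).
Holding C31 and red-code grants teal-badge (A4).
Holding teal-badge and C31 grants L12 (A6).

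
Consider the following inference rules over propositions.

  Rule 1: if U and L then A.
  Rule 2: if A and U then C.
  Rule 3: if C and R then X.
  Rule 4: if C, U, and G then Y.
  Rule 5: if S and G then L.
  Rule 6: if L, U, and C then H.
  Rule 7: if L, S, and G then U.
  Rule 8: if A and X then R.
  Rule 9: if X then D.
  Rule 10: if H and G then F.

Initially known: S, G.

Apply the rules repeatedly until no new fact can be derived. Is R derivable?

No

R would need A and X (Rule 8), but X is never established.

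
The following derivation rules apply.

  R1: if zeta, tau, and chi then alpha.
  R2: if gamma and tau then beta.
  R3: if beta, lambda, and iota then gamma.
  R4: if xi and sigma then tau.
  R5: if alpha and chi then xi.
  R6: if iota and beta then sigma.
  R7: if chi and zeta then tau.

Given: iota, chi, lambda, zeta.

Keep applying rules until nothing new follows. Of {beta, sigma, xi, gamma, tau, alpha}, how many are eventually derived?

chi and zeta hold, so tau follows (R7).
From zeta, tau, and chi, R1 gives alpha.
From alpha and chi, R5 gives xi.
beta would need gamma and tau (R2), but gamma is never established.
sigma would need iota and beta (R6), but beta is never established.
xi: reached.
gamma would need beta, lambda, and iota (R3), but beta is never established.
tau: reached.
alpha: reached.
Reached: xi, tau, and alpha — 3 of the 6.

3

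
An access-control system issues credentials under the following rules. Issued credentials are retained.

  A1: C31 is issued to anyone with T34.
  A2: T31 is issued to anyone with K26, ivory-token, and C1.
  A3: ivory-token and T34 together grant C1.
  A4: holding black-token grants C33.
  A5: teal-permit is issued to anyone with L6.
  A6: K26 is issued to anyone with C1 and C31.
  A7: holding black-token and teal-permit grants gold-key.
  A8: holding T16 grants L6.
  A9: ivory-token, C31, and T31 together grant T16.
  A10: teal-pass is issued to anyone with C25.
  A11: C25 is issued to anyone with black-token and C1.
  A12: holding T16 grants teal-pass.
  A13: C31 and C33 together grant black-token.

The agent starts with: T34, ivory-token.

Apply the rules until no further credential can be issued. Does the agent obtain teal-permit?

Holding ivory-token and T34 grants C1 (A3).
Holding T34 grants C31 (A1).
Holding C1 and C31 grants K26 (A6).
Holding K26, ivory-token, and C1 grants T31 (A2).
Holding ivory-token, C31, and T31 grants T16 (A9).
Holding T16 grants L6 (A8).
Holding L6 grants teal-permit (A5).

Yes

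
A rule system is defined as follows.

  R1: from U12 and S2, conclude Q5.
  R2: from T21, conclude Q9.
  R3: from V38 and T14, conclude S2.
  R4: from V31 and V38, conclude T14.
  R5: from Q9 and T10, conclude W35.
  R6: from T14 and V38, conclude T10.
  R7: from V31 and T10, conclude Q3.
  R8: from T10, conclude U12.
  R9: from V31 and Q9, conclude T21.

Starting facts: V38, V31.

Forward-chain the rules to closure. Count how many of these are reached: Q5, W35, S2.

2

From V31 and V38, R4 gives T14.
From V38 and T14, R3 gives S2.
T14 and V38 hold, so T10 follows (R6).
T10 holds, so U12 follows (R8).
From U12 and S2, R1 gives Q5.
Q5: reached.
W35 would need Q9 and T10 (R5), but Q9 is never established.
S2: reached.
Reached: Q5 and S2 — 2 of the 3.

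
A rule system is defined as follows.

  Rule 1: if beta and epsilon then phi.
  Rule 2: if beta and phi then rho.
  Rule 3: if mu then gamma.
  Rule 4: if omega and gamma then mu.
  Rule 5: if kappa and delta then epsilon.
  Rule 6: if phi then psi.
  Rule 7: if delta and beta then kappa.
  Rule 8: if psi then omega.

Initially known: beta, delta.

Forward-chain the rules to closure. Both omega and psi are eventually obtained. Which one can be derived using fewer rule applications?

psi

psi: From delta and beta, Rule 7 gives kappa. From kappa and delta, Rule 5 gives epsilon. From beta and epsilon, Rule 1 gives phi. From phi, Rule 6 gives psi. [4 rule applications]
omega: delta and beta hold, so kappa follows (Rule 7). kappa and delta hold, so epsilon follows (Rule 5). From beta and epsilon, Rule 1 gives phi. From phi, Rule 6 gives psi. From psi, Rule 8 gives omega. [5 rule applications]
psi needs fewer.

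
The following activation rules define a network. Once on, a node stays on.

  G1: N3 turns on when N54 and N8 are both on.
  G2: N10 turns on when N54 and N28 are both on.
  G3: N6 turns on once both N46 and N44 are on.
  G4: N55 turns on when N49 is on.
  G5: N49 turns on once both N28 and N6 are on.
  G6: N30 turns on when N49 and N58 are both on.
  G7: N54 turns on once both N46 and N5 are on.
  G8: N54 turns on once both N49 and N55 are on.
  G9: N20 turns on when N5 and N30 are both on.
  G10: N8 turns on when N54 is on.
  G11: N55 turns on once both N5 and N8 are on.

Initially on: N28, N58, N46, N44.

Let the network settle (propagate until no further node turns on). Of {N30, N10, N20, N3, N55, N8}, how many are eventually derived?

5

G3: N46 and N44 on → N6 on.
N28 and N6 are on, so N49 turns on (G5).
G4: N49 on → N55 on.
N49 and N58 are on, so N30 turns on (G6).
G8: N49 and N55 on → N54 on.
N54 is on, so N8 turns on (G10).
G2: N54 and N28 on → N10 on.
N54 and N8 are on, so N3 turns on (G1).
N30: reached.
N10: reached.
N20 would need N5 and N30 (G9), but N5 never turns on.
N3: reached.
N55: reached.
N8: reached.
Reached: N30, N10, N3, N55, and N8 — 5 of the 6.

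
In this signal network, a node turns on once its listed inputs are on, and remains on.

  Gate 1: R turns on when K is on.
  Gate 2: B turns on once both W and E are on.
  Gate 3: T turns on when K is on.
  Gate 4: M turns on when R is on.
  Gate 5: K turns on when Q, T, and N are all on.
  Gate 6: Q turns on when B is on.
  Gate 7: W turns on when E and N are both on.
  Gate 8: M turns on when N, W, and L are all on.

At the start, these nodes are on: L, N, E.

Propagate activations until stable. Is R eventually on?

R would need K (Gate 1), but K never turns on.

No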